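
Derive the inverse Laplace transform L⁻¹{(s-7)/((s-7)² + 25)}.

Using frequency shift, L⁻¹{(s-7)/((s-7)² + 25)} = e^(7t)·cos(5t)

Final answer: e^(7t)·cos(5t)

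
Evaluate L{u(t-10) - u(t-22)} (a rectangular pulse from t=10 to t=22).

L{u(t-a)} = e^(-as)/s. L{u(t-10) - u(t-22)} = (e^(-10s) - e^(-22s))/s

Final answer: (e^(-10s) - e^(-22s))/s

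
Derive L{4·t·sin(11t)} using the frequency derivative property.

L{sin(11t)} = 11/(s² + 121). By L{t·f(t)} = -F'(s): -d/ds[11/(s² + 121)] = -(11)·(-2s)/(s² + 121)² = 22s/(s² + 121)². Then L{4·t·sin(11t)} = 4·22s/(s² + 121)² = 88s/(s² + 121)²

Final answer: 88s/(s² + 121)²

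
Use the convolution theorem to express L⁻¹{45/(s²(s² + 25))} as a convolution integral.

45/(s²(s² + 25)) = (1/s²)·(45/(s² + 25)) = L{t}·L{9·sin(5t)}. So f(t) = t*(9·sin(5t)) = ∫₀ᵗ 9τ·sin(5(t-τ)) dτ

Final answer: ∫₀ᵗ 9τ·sin(5(t-τ)) dτ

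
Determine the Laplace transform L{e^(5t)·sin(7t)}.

L{e^(at)·sin(ωt)} = ω/((s-a)² + ω²), so L{e^(5t)·sin(7t)} = 7/((s-5)² + 49)

Final answer: 7/((s-5)² + 49)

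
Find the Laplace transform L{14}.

L{14} = 14 · L{1} = 14/s

Final answer: 14/s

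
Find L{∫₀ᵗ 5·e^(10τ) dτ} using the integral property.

L{∫₀ᵗ f(τ)dτ} = F(s)/s with F(s) = 5/(s-10), so L{∫₀ᵗ 5·e^(10τ) dτ} = 5/(s(s-10))

Final answer: 5/(s(s-10))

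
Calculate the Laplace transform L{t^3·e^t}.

L{t^n·e^(at)} = n!/(s-a)^(n+1), so L{t^3·e^t} = 6/(s-1)^4

Final answer: 6/(s-1)^4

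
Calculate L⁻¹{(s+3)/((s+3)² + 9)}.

Using frequency shift: L⁻¹{(s-a)/((s-a)² + b²)} = e^(at)cos(bt). Here a=-3, b=3

Final answer: e^(-3t)·cos(3t)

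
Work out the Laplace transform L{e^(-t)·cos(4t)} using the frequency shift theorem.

Frequency shift: L{e^(at)f(t)} = F(s-a). L{e^(-t)·cos(4t)} = (s+1)/((s+1)² + 16)

Final answer: (s+1)/((s+1)² + 16)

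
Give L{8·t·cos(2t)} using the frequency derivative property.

L{cos(2t)} = s/(s² + 4). Derivative: d/ds[s/(s² + 4)] = [(s² + 4) - s·2s]/(s² + 4)² = (4 - s²)/(s² + 4)². So L{t·cos(2t)} = -F'(s) = (s² - 4)/(s² + 4)². Then L{8·t·cos(2t)} = 8·(s² - 4)/(s² + 4)²

Final answer: 8·(s² - 4)/(s² + 4)²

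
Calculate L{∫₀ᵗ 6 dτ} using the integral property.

L{∫₀ᵗ f(τ)dτ} = F(s)/s with f(t) = 6. F(s) = 6/s, so L{∫₀ᵗ 6 dτ} = (6/s)/s = 6/s². (Check: ∫₀ᵗ 6 dτ = 6t.)

Final answer: 6/s²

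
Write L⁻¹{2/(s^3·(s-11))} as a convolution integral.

2/(s^3·(s-11)) = (2/s^3)·(1/(s-11)) = L{t^2}·L{e^(11t)}. So f(t) = t^2*e^(11t) = ∫₀ᵗ τ^2·e^(11(t-τ)) dτ

Final answer: ∫₀ᵗ τ^2·e^(11(t-τ)) dτ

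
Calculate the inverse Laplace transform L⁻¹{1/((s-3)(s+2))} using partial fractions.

Decompose: A/(s-3) + B/(s+2). A = 1/5, B = -1/5. f(t) = (e^(3t) - e^(-2t))/5

Final answer: (e^(3t) - e^(-2t))/5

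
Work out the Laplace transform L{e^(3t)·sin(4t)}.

L{e^(at)·sin(ωt)} = ω/((s-a)² + ω²), so L{e^(3t)·sin(4t)} = 4/((s-3)² + 16)

Final answer: 4/((s-3)² + 16)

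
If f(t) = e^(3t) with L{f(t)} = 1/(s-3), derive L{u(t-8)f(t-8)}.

Time shift theorem: L{u(t-a)f(t-a)} = e^(-as)F(s). Here a=8, F(s) = 1/(s-3), so L{u(t-8)f(t-8)} = e^(-8s)·1/(s-3)

Final answer: e^(-8s)·1/(s-3)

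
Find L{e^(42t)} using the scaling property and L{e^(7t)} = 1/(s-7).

Using L{f(at)} = (1/a)F(s/a) with a=6 and f(t) = e^(7t): L{e^(42t)} = (1/6) · 1/((s/6)-7) = (1/6) · 6/(s-42) = 1/(s-42)

Final answer: 1/(s-42)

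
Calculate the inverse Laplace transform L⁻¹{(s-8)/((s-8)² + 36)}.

Using frequency shift, L⁻¹{(s-8)/((s-8)² + 36)} = e^(8t)·cos(6t)

Final answer: e^(8t)·cos(6t)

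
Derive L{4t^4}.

L{t^n} = n!/s^(n+1). So L{4t^4} = 4·4!/s^5 = 96/s^5

Final answer: 96/s^5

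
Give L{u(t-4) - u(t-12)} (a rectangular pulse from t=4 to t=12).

L{u(t-a)} = e^(-as)/s. L{u(t-4) - u(t-12)} = (e^(-4s) - e^(-12s))/s

Final answer: (e^(-4s) - e^(-12s))/s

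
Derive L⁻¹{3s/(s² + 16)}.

This is the form c·s/(s² + a²) with a = 4, c = 3. L⁻¹ = 3·cos(4t)

Final answer: 3·cos(4t)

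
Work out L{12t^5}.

L{t^n} = n!/s^(n+1). So L{12t^5} = 12·5!/s^6 = 1440/s^6

Final answer: 1440/s^6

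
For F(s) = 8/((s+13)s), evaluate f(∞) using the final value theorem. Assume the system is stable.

f(∞) = lim_{s→0} sF(s) = lim_{s→0} 8/(s+13) = 8/13

Final answer: 8/13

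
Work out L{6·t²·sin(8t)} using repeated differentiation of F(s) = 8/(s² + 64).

F(s) = 8/(s² + 64). F'(s) = -16s/(s² + 64)². F''(s) = -16(64 - 3s²)/(s² + 64)³ = (48s² - 1024)/(s² + 64)³. So L{t²·sin(8t)} = (-1)² F''(s) = (48s² - 1024)/(s² + 64)³. Then L{6·t²·sin(8t)} = 6·(48s² - 1024)/(s² + 64)³ = (288s² - 6144)/(s² + 64)³

Final answer: (288s² - 6144)/(s² + 64)³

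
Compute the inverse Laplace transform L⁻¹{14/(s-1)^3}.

L⁻¹{n!/(s-a)^(n+1)} = t^n·e^(at) with n=2, a=1. So L⁻¹{2/(s-1)^3} = t^2·e^t, and L⁻¹{14/(s-1)^3} = (14/2)·t^2·e^t = 7·t^2·e^t

Final answer: 7·t^2·e^t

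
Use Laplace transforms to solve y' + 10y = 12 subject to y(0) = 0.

sY + 10Y = 12/s. Y = 12/(s(s+10)). Partial fractions: Y = 6/5/s - 6/5/(s+10)

Final answer: y(t) = 6/5(1 - e^(-10t))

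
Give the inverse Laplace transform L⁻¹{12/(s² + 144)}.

L⁻¹{12/(s² + 144)} = sin(12t)

Final answer: sin(12t)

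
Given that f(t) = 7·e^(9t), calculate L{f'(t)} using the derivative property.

f(0) = 7, F(s) = 7/(s-9). L{f'(t)} = s·F(s) - f(0) = 7s/(s-9) - 7 = (7s - 7(s-9))/(s-9) = 63/(s-9)

Final answer: 63/(s-9)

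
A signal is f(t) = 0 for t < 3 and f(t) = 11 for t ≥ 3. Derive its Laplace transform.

f(t) = 11·u(t-3). L{u(t-3)} = e^(-3s)/s, so L{f(t)} = 11·e^(-3s)/s

Final answer: 11·e^(-3s)/s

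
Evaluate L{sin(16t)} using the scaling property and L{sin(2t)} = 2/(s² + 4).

Using L{f(at)} = (1/a)F(s/a) with a=8: L{sin(16t)} = (1/8) · 2/((s/8)² + 4) = (1/8) · 2·64/(s² + 256) = 16/(s² + 256)

Final answer: 16/(s² + 256)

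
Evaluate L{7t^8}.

L{t^n} = n!/s^(n+1). So L{7t^8} = 7·8!/s^9 = 282240/s^9

Final answer: 282240/s^9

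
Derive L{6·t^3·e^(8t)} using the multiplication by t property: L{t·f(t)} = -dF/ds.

Using L{t^n·e^(at)} = n!/(s-a)^(n+1), L{t^3·e^(8t)} = 6/(s-8)^4, so L{6·t^3·e^(8t)} = 6·6/(s-8)^4 = 36/(s-8)^4

Final answer: 36/(s-8)^4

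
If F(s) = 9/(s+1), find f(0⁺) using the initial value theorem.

f(0⁺) = lim_{s→∞} s·9/(s+1) = lim_{s→∞} 9s/(s+1) = 9

Final answer: 9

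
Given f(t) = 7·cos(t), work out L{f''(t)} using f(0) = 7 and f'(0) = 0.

F(s) = 7s/(s² + 1). L{f''(t)} = s²F(s) - sf(0) - f'(0) = 7s³/(s² + 1) - 7s = (7s³ - 7s(s² + 1))/(s² + 1) = -7s/(s² + 1)

Final answer: -7s/(s² + 1)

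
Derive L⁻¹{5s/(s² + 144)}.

This is the form c·s/(s² + a²) with a = 12, c = 5. L⁻¹ = 5·cos(12t)

Final answer: 5·cos(12t)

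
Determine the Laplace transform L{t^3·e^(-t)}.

L{t^n·e^(at)} = n!/(s-a)^(n+1), so L{t^3·e^(-t)} = 6/(s+1)^4

Final answer: 6/(s+1)^4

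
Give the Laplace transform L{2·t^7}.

L{t^n} = n!/s^(n+1), so L{t^7} = 5040/s^8. Then L{2·t^7} = 2·5040/s^8 = 10080/s^8

Final answer: 10080/s^8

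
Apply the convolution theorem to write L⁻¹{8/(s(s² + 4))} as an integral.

8/(s(s² + 4)) = (1/s)·(8/(s² + 4)) = L{1}·L{4·sin(2t)}. So f(t) = 1*(4·sin(2t)) = ∫₀ᵗ 4·sin(2τ) dτ

Final answer: ∫₀ᵗ 4·sin(2τ) dτ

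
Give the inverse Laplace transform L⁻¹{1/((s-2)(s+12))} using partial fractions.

Decompose: A/(s-2) + B/(s+12). A = 1/14, B = -1/14. f(t) = (e^(2t) - e^(-12t))/14

Final answer: (e^(2t) - e^(-12t))/14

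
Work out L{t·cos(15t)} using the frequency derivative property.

L{cos(15t)} = s/(s² + 225). Derivative: d/ds[s/(s² + 225)] = [(s² + 225) - s·2s]/(s² + 225)² = (225 - s²)/(s² + 225)². So L{t·cos(15t)} = -F'(s) = (s² - 225)/(s² + 225)²

Final answer: (s² - 225)/(s² + 225)²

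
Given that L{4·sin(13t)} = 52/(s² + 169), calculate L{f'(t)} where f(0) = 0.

L{f'(t)} = s·F(s) - f(0) = s·52/(s² + 169) - 0 = 52s/(s² + 169)

Final answer: 52s/(s² + 169)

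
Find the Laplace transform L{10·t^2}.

L{t^n} = n!/s^(n+1), so L{t^2} = 2/s^3. Then L{10·t^2} = 10·2/s^3 = 20/s^3

Final answer: 20/s^3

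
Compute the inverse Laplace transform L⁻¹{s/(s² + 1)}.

L⁻¹{s/(s² + 1)} = cos(t)

Final answer: cos(t)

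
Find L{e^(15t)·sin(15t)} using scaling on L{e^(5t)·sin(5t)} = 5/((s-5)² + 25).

Scaling with a=3: L{e^(15t)·sin(15t)} = (1/3) · 5/((s/3-5)² + 25). Simplifying: 15/((s-15)² + 225)

Final answer: 15/((s-15)² + 225)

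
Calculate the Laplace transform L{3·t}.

L{t^n} = n!/s^(n+1), so L{t} = 1/s^2. Then L{3·t} = 3·1/s^2 = 3/s^2

Final answer: 3/s^2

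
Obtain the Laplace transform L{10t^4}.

L{10t^4} = 10 · L{t^4} = 10 · 24/s^5 = 240/s^5

Final answer: 240/s^5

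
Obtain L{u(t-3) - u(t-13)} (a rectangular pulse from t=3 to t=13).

L{u(t-a)} = e^(-as)/s. L{u(t-3) - u(t-13)} = (e^(-3s) - e^(-13s))/s

Final answer: (e^(-3s) - e^(-13s))/s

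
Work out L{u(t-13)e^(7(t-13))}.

u(t-a)f(t-a) with f(t)=e^(7t). L{e^(7t)} = 1/(s-7). By time shift: e^(-13s)/(s-7)

Final answer: e^(-13s)/(s-7)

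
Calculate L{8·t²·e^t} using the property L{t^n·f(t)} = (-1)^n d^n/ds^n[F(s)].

L{e^t} = 1/(s-1). d/ds[1/(s-1)] = -1/(s-1)². d²/ds²[1/(s-1)] = 2/(s-1)³. So L{t²·e^t} = (-1)² · 2/(s-1)³ = 2/(s-1)³. Then L{8·t²·e^t} = 8·2/(s-1)³ = 16/(s-1)³

Final answer: 16/(s-1)³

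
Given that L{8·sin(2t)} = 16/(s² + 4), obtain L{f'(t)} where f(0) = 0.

L{f'(t)} = s·F(s) - f(0) = s·16/(s² + 4) - 0 = 16s/(s² + 4)

Final answer: 16s/(s² + 4)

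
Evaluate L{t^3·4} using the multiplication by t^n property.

L{4} = 4/s. d^1/ds^1[1/s] = -1/s². d^2/ds^2[1/s] = 2/s^3. d^3/ds^3[1/s] = -6/s^4. So L{t^3} = (-1)^{3}·-6/s^4 = 6/s^4. Then L{t^3·4} = 4·6/s^4 = 24/s^4

Final answer: 24/s^4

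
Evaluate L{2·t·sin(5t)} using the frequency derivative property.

L{sin(5t)} = 5/(s² + 25). By L{t·f(t)} = -F'(s): -d/ds[5/(s² + 25)] = -(5)·(-2s)/(s² + 25)² = 10s/(s² + 25)². Then L{2·t·sin(5t)} = 2·10s/(s² + 25)² = 20s/(s² + 25)²

Final answer: 20s/(s² + 25)²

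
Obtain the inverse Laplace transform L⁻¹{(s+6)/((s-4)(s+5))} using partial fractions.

Using partial fractions, f(t) = (10e^(4t) - e^(-5t))/9

Final answer: (10e^(4t) - e^(-5t))/9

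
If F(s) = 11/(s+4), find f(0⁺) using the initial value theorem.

f(0⁺) = lim_{s→∞} s·11/(s+4) = lim_{s→∞} 11s/(s+4) = 11

Final answer: 11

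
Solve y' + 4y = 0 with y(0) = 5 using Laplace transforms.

L{y'} + 4L{y} = 0. sY - 5 + 4Y = 0. Y(s+4) = 5. Y = 5/(s+4)

Final answer: y(t) = 5e^(-4t)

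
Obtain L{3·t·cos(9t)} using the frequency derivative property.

L{cos(9t)} = s/(s² + 81). Derivative: d/ds[s/(s² + 81)] = [(s² + 81) - s·2s]/(s² + 81)² = (81 - s²)/(s² + 81)². So L{t·cos(9t)} = -F'(s) = (s² - 81)/(s² + 81)². Then L{3·t·cos(9t)} = 3·(s² - 81)/(s² + 81)²

Final answer: 3·(s² - 81)/(s² + 81)²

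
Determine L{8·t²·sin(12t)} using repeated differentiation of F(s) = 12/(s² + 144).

F(s) = 12/(s² + 144). F'(s) = -24s/(s² + 144)². F''(s) = -24(144 - 3s²)/(s² + 144)³ = (72s² - 3456)/(s² + 144)³. So L{t²·sin(12t)} = (-1)² F''(s) = (72s² - 3456)/(s² + 144)³. Then L{8·t²·sin(12t)} = 8·(72s² - 3456)/(s² + 144)³ = (576s² - 27648)/(s² + 144)³

Final answer: (576s² - 27648)/(s² + 144)³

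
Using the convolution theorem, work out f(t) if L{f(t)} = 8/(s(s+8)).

8/(s(s+8)) = (8/s)·(1/(s+8)) = L{8}·L{e^(-8t)}. By convolution, f(t) = 8*e^(-8t) = ∫₀ᵗ 8·e^(-8τ) dτ = 8·(1 - e^(-8t))/8

Final answer: 8·(1 - e^(-8t))/8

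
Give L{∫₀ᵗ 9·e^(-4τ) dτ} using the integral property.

L{∫₀ᵗ f(τ)dτ} = F(s)/s with F(s) = 9/(s+4), so L{∫₀ᵗ 9·e^(-4τ) dτ} = 9/(s(s+4))

Final answer: 9/(s(s+4))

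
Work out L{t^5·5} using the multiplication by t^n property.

L{5} = 5/s. d^1/ds^1[1/s] = -1/s². d^2/ds^2[1/s] = 2/s^3. d^3/ds^3[1/s] = -6/s^4. d^4/ds^4[1/s] = 24/s^5. d^5/ds^5[1/s] = -120/s^6. So L{t^5} = (-1)^{5}·-120/s^6 = 120/s^6. Then L{t^5·5} = 5·120/s^6 = 600/s^6

Final answer: 600/s^6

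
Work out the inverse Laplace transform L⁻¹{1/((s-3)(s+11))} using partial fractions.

Decompose: A/(s-3) + B/(s+11). A = 1/14, B = -1/14. f(t) = (e^(3t) - e^(-11t))/14

Final answer: (e^(3t) - e^(-11t))/14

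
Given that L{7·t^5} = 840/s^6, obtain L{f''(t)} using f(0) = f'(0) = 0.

L{f''(t)} = s²F(s) - sf(0) - f'(0) = s²·840/s^6 - 0 - 0 = 840/s^4

Final answer: 840/s^4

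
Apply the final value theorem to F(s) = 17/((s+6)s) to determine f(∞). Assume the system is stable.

f(∞) = lim_{s→0} sF(s) = lim_{s→0} 17/(s+6) = 17/6

Final answer: 17/6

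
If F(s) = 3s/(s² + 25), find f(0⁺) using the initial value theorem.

f(0⁺) = lim_{s→∞} s·3s/(s² + 25) = lim_{s→∞} 3s²/(s² + 25) = 3

Final answer: 3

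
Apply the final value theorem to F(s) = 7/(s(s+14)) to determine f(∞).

f(∞) = lim_{s→0} s·7/(s(s+14)) = lim_{s→0} 7/(s+14) = 7/14 = 1/2

Final answer: 1/2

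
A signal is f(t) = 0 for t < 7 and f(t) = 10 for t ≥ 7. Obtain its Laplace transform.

f(t) = 10·u(t-7). L{u(t-7)} = e^(-7s)/s, so L{f(t)} = 10·e^(-7s)/s

Final answer: 10·e^(-7s)/s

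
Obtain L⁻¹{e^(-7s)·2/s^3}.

L⁻¹{2/s^3} = t^2. By the time shift theorem, L⁻¹{e^(-as)F(s)} = u(t-a)f(t-a) with a=7, so L⁻¹{e^(-7s)·2/s^3} = u(t-7)·(t-7)^2

Final answer: u(t-7)·(t-7)^2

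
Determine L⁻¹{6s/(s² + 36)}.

This is the form c·s/(s² + a²) with a = 6, c = 6. L⁻¹ = 6·cos(6t)

Final answer: 6·cos(6t)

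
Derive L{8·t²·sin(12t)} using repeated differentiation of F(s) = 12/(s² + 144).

F(s) = 12/(s² + 144). F'(s) = -24s/(s² + 144)². F''(s) = -24(144 - 3s²)/(s² + 144)³ = (72s² - 3456)/(s² + 144)³. So L{t²·sin(12t)} = (-1)² F''(s) = (72s² - 3456)/(s² + 144)³. Then L{8·t²·sin(12t)} = 8·(72s² - 3456)/(s² + 144)³ = (576s² - 27648)/(s² + 144)³

Final answer: (576s² - 27648)/(s² + 144)³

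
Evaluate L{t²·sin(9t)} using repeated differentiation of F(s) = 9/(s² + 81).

F(s) = 9/(s² + 81). F'(s) = -18s/(s² + 81)². F''(s) = -18(81 - 3s²)/(s² + 81)³ = (54s² - 1458)/(s² + 81)³. So L{t²·sin(9t)} = (-1)² F''(s) = (54s² - 1458)/(s² + 81)³

Final answer: (54s² - 1458)/(s² + 81)³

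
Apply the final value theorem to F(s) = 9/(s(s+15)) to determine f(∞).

f(∞) = lim_{s→0} s·9/(s(s+15)) = lim_{s→0} 9/(s+15) = 9/15 = 3/5

Final answer: 3/5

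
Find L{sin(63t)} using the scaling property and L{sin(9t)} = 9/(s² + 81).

Using L{f(at)} = (1/a)F(s/a) with a=7: L{sin(63t)} = (1/7) · 9/((s/7)² + 81) = (1/7) · 9·49/(s² + 3969) = 63/(s² + 3969)

Final answer: 63/(s² + 3969)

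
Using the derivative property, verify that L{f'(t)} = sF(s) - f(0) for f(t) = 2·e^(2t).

f'(t) = 4e^(2t). Direct: L{f'(t)} = 4/(s-2). Property: s·2/(s-2) - 2 = (2s - 2(s-2))/(s-2) = 4/(s-2). ✓

Final answer: 4/(s-2)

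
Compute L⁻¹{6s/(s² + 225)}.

This is the form c·s/(s² + a²) with a = 15, c = 6. L⁻¹ = 6·cos(15t)

Final answer: 6·cos(15t)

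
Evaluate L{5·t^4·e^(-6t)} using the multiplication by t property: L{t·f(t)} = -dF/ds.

Using L{t^n·e^(at)} = n!/(s-a)^(n+1), L{t^4·e^(-6t)} = 24/(s+6)^5, so L{5·t^4·e^(-6t)} = 5·24/(s+6)^5 = 120/(s+6)^5

Final answer: 120/(s+6)^5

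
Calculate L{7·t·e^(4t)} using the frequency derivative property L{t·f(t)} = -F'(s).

L{e^(4t)} = 1/(s-4). By frequency derivative: L{t·e^(4t)} = -d/ds[1/(s-4)] = -(-1)/(s-4)² = 1/(s-4)². Then L{7·t·e^(4t)} = 7·1/(s-4)² = 7/(s-4)²

Final answer: 7/(s-4)²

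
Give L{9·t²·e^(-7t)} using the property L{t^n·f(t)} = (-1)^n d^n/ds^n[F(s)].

L{e^(-7t)} = 1/(s+7). d/ds[1/(s+7)] = -1/(s+7)². d²/ds²[1/(s+7)] = 2/(s+7)³. So L{t²·e^(-7t)} = (-1)² · 2/(s+7)³ = 2/(s+7)³. Then L{9·t²·e^(-7t)} = 9·2/(s+7)³ = 18/(s+7)³

Final answer: 18/(s+7)³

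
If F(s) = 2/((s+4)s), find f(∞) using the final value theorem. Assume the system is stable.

f(∞) = lim_{s→0} sF(s) = lim_{s→0} 2/(s+4) = 1/2

Final answer: 1/2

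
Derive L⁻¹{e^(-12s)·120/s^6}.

L⁻¹{120/s^6} = t^5. By the time shift theorem, L⁻¹{e^(-as)F(s)} = u(t-a)f(t-a) with a=12, so L⁻¹{e^(-12s)·120/s^6} = u(t-12)·(t-12)^5

Final answer: u(t-12)·(t-12)^5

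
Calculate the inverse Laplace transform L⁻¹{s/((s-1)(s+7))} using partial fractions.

Using partial fractions, f(t) = (e^t + 7e^(-7t))/8

Final answer: (e^t + 7e^(-7t))/8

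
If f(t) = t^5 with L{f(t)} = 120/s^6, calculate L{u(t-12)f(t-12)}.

Time shift theorem: L{u(t-a)f(t-a)} = e^(-as)F(s). Here a=12, F(s) = 120/s^6, so L{u(t-12)f(t-12)} = e^(-12s)·120/s^6

Final answer: e^(-12s)·120/s^6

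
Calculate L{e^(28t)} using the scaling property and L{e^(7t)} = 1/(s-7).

Using L{f(at)} = (1/a)F(s/a) with a=4 and f(t) = e^(7t): L{e^(28t)} = (1/4) · 1/((s/4)-7) = (1/4) · 4/(s-28) = 1/(s-28)

Final answer: 1/(s-28)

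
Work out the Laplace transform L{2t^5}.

L{2t^5} = 2 · L{t^5} = 2 · 120/s^6 = 240/s^6

Final answer: 240/s^6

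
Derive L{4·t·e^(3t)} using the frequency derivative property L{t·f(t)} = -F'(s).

L{e^(3t)} = 1/(s-3). By frequency derivative: L{t·e^(3t)} = -d/ds[1/(s-3)] = -(-1)/(s-3)² = 1/(s-3)². Then L{4·t·e^(3t)} = 4·1/(s-3)² = 4/(s-3)²

Final answer: 4/(s-3)²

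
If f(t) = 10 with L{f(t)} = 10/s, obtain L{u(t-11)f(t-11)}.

Time shift theorem: L{u(t-a)f(t-a)} = e^(-as)F(s). Here a=11, F(s) = 10/s, so L{u(t-11)f(t-11)} = e^(-11s)·10/s

Final answer: e^(-11s)·10/s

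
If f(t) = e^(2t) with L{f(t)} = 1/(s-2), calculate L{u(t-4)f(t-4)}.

Time shift theorem: L{u(t-a)f(t-a)} = e^(-as)F(s). Here a=4, F(s) = 1/(s-2), so L{u(t-4)f(t-4)} = e^(-4s)·1/(s-2)

Final answer: e^(-4s)·1/(s-2)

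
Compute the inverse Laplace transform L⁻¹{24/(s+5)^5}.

L⁻¹{n!/(s-a)^(n+1)} = t^n·e^(at), so L⁻¹{24/(s+5)^5} = t^4·e^(-5t)

Final answer: t^4·e^(-5t)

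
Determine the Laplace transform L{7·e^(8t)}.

L{e^(at)} = 1/(s-a), so L{e^(8t)} = 1/(s-8). Then L{7·e^(8t)} = 7/(s-8)

Final answer: 7/(s-8)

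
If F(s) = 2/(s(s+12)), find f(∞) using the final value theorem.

f(∞) = lim_{s→0} s·2/(s(s+12)) = lim_{s→0} 2/(s+12) = 2/12 = 1/6

Final answer: 1/6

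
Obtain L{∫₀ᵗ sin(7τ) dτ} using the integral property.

L{∫₀ᵗ f(τ)dτ} = F(s)/s with F(s) = 7/(s² + 49), so the result is (7/(s² + 49))/s = 7/(s(s² + 49))

Final answer: 7/(s(s² + 49))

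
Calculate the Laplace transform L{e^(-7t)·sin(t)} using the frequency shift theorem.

Frequency shift: L{e^(at)f(t)} = F(s-a). L{e^(-7t)·sin(t)} = 1/((s+7)² + 1)

Final answer: 1/((s+7)² + 1)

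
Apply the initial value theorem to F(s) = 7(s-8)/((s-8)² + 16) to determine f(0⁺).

f(0⁺) = lim_{s→∞} sF(s) = lim_{s→∞} 7s(s-8)/((s-8)² + 16) = 7

Final answer: 7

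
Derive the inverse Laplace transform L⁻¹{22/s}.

L⁻¹{c/s} = c, so L⁻¹{22/s} = 22

Final answer: 22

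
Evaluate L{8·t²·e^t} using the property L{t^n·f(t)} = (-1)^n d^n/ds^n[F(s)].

L{e^t} = 1/(s-1). d/ds[1/(s-1)] = -1/(s-1)². d²/ds²[1/(s-1)] = 2/(s-1)³. So L{t²·e^t} = (-1)² · 2/(s-1)³ = 2/(s-1)³. Then L{8·t²·e^t} = 8·2/(s-1)³ = 16/(s-1)³

Final answer: 16/(s-1)³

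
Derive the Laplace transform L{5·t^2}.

L{t^n} = n!/s^(n+1), so L{t^2} = 2/s^3. Then L{5·t^2} = 5·2/s^3 = 10/s^3

Final answer: 10/s^3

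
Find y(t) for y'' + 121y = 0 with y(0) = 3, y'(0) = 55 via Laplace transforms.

L{y''} + 121L{y} = 0. s²Y - 3s - 55 + 121Y = 0. Y(s² + 121) = 3s + 55. Y = (3s + 55)/(s² + 121). Inverting: y(t) = 3cos(11t) + 5sin(11t)

Final answer: y(t) = 3cos(11t) + 5sin(11t)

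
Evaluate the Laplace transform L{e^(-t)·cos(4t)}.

L{e^(at)·cos(ωt)} = (s-a)/((s-a)² + ω²), so L{e^(-t)·cos(4t)} = (s+1)/((s+1)² + 16)

Final answer: (s+1)/((s+1)² + 16)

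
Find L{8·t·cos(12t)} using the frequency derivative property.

L{cos(12t)} = s/(s² + 144). Derivative: d/ds[s/(s² + 144)] = [(s² + 144) - s·2s]/(s² + 144)² = (144 - s²)/(s² + 144)². So L{t·cos(12t)} = -F'(s) = (s² - 144)/(s² + 144)². Then L{8·t·cos(12t)} = 8·(s² - 144)/(s² + 144)²

Final answer: 8·(s² - 144)/(s² + 144)²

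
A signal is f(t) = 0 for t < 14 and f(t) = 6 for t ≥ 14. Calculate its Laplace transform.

f(t) = 6·u(t-14). L{u(t-14)} = e^(-14s)/s, so L{f(t)} = 6·e^(-14s)/s

Final answer: 6·e^(-14s)/s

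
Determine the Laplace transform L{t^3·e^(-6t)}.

L{t^n·e^(at)} = n!/(s-a)^(n+1), so L{t^3·e^(-6t)} = 6/(s+6)^4

Final answer: 6/(s+6)^4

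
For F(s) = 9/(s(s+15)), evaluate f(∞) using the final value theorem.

f(∞) = lim_{s→0} s·9/(s(s+15)) = lim_{s→0} 9/(s+15) = 9/15 = 3/5

Final answer: 3/5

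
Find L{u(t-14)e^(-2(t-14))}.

u(t-a)f(t-a) with f(t)=e^(-2t). L{e^(-2t)} = 1/(s+2). By time shift: e^(-14s)/(s+2)

Final answer: e^(-14s)/(s+2)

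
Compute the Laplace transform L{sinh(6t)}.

L{sinh(ωt)} = ω/(s² - ω²), so L{sinh(6t)} = 6/(s² - 36)

Final answer: 6/(s² - 36)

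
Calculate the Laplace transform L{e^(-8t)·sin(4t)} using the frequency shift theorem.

Frequency shift: L{e^(at)f(t)} = F(s-a). L{e^(-8t)·sin(4t)} = 4/((s+8)² + 16)

Final answer: 4/((s+8)² + 16)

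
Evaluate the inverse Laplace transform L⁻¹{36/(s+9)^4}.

L⁻¹{n!/(s-a)^(n+1)} = t^n·e^(at) with n=3, a=-9. So L⁻¹{6/(s+9)^4} = t^3·e^(-9t), and L⁻¹{36/(s+9)^4} = (36/6)·t^3·e^(-9t) = 6·t^3·e^(-9t)

Final answer: 6·t^3·e^(-9t)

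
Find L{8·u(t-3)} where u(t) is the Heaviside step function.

L{u(t-a)} = e^(-as)/s. Here a=3, so L{u(t-3)} = e^(-3s)/s, and L{8·u(t-3)} = 8·e^(-3s)/s

Final answer: 8·e^(-3s)/s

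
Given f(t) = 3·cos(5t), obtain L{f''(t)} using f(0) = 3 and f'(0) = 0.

F(s) = 3s/(s² + 25). L{f''(t)} = s²F(s) - sf(0) - f'(0) = 3s³/(s² + 25) - 3s = (3s³ - 3s(s² + 25))/(s² + 25) = -75s/(s² + 25)

Final answer: -75s/(s² + 25)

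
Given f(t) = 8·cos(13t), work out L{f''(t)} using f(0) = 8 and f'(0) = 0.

F(s) = 8s/(s² + 169). L{f''(t)} = s²F(s) - sf(0) - f'(0) = 8s³/(s² + 169) - 8s = (8s³ - 8s(s² + 169))/(s² + 169) = -1352s/(s² + 169)

Final answer: -1352s/(s² + 169)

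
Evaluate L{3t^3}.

L{t^n} = n!/s^(n+1). So L{3t^3} = 3·3!/s^4 = 18/s^4

Final answer: 18/s^4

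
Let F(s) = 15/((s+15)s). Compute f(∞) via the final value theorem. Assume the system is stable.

f(∞) = lim_{s→0} sF(s) = lim_{s→0} 15/(s+15) = 1

Final answer: 1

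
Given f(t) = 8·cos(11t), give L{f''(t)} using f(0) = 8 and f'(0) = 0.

F(s) = 8s/(s² + 121). L{f''(t)} = s²F(s) - sf(0) - f'(0) = 8s³/(s² + 121) - 8s = (8s³ - 8s(s² + 121))/(s² + 121) = -968s/(s² + 121)

Final answer: -968s/(s² + 121)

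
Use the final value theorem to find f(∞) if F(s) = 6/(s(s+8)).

f(∞) = lim_{s→0} s·6/(s(s+8)) = lim_{s→0} 6/(s+8) = 6/8 = 3/4

Final answer: 3/4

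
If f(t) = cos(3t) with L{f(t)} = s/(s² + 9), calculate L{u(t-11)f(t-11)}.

Time shift theorem: L{u(t-a)f(t-a)} = e^(-as)F(s). Here a=11, F(s) = s/(s² + 9), so L{u(t-11)f(t-11)} = e^(-11s)·s/(s² + 9)

Final answer: e^(-11s)·s/(s² + 9)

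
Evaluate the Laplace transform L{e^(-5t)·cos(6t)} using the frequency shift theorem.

Frequency shift: L{e^(at)f(t)} = F(s-a). L{e^(-5t)·cos(6t)} = (s+5)/((s+5)² + 36)

Final answer: (s+5)/((s+5)² + 36)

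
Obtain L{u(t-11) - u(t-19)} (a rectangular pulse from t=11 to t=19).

L{u(t-a)} = e^(-as)/s. L{u(t-11) - u(t-19)} = (e^(-11s) - e^(-19s))/s

Final answer: (e^(-11s) - e^(-19s))/s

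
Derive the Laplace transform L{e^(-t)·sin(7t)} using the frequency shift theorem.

Frequency shift: L{e^(at)f(t)} = F(s-a). L{e^(-t)·sin(7t)} = 7/((s+1)² + 49)

Final answer: 7/((s+1)² + 49)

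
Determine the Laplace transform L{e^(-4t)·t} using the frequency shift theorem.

L{e^(at)·t^n} = n!/(s-a)^(n+1), so L{e^(-4t)·t} = 1/(s+4)^2

Final answer: 1/(s+4)^2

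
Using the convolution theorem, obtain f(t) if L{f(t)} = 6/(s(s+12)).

6/(s(s+12)) = (6/s)·(1/(s+12)) = L{6}·L{e^(-12t)}. By convolution, f(t) = 6*e^(-12t) = ∫₀ᵗ 6·e^(-12τ) dτ = 6·(1 - e^(-12t))/12

Final answer: 6·(1 - e^(-12t))/12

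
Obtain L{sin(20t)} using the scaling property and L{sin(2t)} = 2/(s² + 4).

Using L{f(at)} = (1/a)F(s/a) with a=10: L{sin(20t)} = (1/10) · 2/((s/10)² + 4) = (1/10) · 2·100/(s² + 400) = 20/(s² + 400)

Final answer: 20/(s² + 400)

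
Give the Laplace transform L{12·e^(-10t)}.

L{e^(at)} = 1/(s-a), so L{e^(-10t)} = 1/(s+10). Then L{12·e^(-10t)} = 12/(s+10)

Final answer: 12/(s+10)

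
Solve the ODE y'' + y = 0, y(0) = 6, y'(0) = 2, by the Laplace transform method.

L{y''} + 1L{y} = 0. s²Y - 6s - 2 + Y = 0. Y(s² + 1) = 6s + 2. Y = (6s + 2)/(s² + 1). Inverting: y(t) = 6cos(t) + 2sin(t)

Final answer: y(t) = 6cos(t) + 2sin(t)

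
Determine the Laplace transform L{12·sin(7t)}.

L{sin(ωt)} = ω/(s² + ω²), so L{sin(7t)} = 7/(s² + 49). Then L{12·sin(7t)} = 12·7/(s² + 49) = 84/(s² + 49)

Final answer: 84/(s² + 49)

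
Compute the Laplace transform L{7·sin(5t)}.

L{sin(ωt)} = ω/(s² + ω²), so L{sin(5t)} = 5/(s² + 25). Then L{7·sin(5t)} = 7·5/(s² + 25) = 35/(s² + 25)

Final answer: 35/(s² + 25)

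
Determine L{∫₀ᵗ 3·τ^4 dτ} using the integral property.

L{∫₀ᵗ f(τ)dτ} = F(s)/s with f(t) = 3t^4. F(s) = 72/s^5, so L{∫₀ᵗ 3·τ^4 dτ} = (72/s^5)/s = 72/s^6. (Check: ∫₀ᵗ 3·τ^4 dτ = 3t^5/5.)

Final answer: 72/s^6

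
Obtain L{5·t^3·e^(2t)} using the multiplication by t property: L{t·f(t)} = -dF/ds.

Using L{t^n·e^(at)} = n!/(s-a)^(n+1), L{t^3·e^(2t)} = 6/(s-2)^4, so L{5·t^3·e^(2t)} = 5·6/(s-2)^4 = 30/(s-2)^4

Final answer: 30/(s-2)^4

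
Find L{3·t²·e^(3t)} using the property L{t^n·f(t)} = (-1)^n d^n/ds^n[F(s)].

L{e^(3t)} = 1/(s-3). d/ds[1/(s-3)] = -1/(s-3)². d²/ds²[1/(s-3)] = 2/(s-3)³. So L{t²·e^(3t)} = (-1)² · 2/(s-3)³ = 2/(s-3)³. Then L{3·t²·e^(3t)} = 3·2/(s-3)³ = 6/(s-3)³

Final answer: 6/(s-3)³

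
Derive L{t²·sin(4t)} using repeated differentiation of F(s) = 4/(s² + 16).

F(s) = 4/(s² + 16). F'(s) = -8s/(s² + 16)². F''(s) = -8(16 - 3s²)/(s² + 16)³ = (24s² - 128)/(s² + 16)³. So L{t²·sin(4t)} = (-1)² F''(s) = (24s² - 128)/(s² + 16)³

Final answer: (24s² - 128)/(s² + 16)³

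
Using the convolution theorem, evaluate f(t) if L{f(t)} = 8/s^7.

8/s^7 = (8/s)·(1/s^6) = L{8}·L{t^5/120}. By convolution, f(t) = 8*t^5/120 = ∫₀ᵗ 8·τ^5/120 dτ = 8·t^6/720

Final answer: 8·t^6/720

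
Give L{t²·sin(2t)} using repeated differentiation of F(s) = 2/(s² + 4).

F(s) = 2/(s² + 4). F'(s) = -4s/(s² + 4)². F''(s) = -4(4 - 3s²)/(s² + 4)³ = (12s² - 16)/(s² + 4)³. So L{t²·sin(2t)} = (-1)² F''(s) = (12s² - 16)/(s² + 4)³

Final answer: (12s² - 16)/(s² + 4)³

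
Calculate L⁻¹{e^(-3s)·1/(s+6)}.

L⁻¹{1/(s+6)} = e^(-6t). By the time shift theorem, L⁻¹{e^(-as)F(s)} = u(t-a)f(t-a) with a=3, so L⁻¹{e^(-3s)·1/(s+6)} = u(t-3)·e^(-6(t-3))

Final answer: u(t-3)·e^(-6(t-3))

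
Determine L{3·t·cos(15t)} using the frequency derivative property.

L{cos(15t)} = s/(s² + 225). Derivative: d/ds[s/(s² + 225)] = [(s² + 225) - s·2s]/(s² + 225)² = (225 - s²)/(s² + 225)². So L{t·cos(15t)} = -F'(s) = (s² - 225)/(s² + 225)². Then L{3·t·cos(15t)} = 3·(s² - 225)/(s² + 225)²

Final answer: 3·(s² - 225)/(s² + 225)²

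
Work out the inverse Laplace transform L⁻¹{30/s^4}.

L⁻¹{n!/s^(n+1)} = t^n with n=3. So L⁻¹{6/s^4} = t^3, and L⁻¹{30/s^4} = (30/6)·t^3 = 5·t^3

Final answer: 5·t^3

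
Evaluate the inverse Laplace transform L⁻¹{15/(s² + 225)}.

L⁻¹{15/(s² + 225)} = sin(15t)

Final answer: sin(15t)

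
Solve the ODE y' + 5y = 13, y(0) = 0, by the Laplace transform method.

sY + 5Y = 13/s. Y = 13/(s(s+5)). Partial fractions: Y = 13/5/s - 13/5/(s+5)

Final answer: y(t) = 13/5(1 - e^(-5t))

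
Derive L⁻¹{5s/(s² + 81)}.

This is the form c·s/(s² + a²) with a = 9, c = 5. L⁻¹ = 5·cos(9t)

Final answer: 5·cos(9t)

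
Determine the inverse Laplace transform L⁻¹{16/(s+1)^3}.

L⁻¹{n!/(s-a)^(n+1)} = t^n·e^(at) with n=2, a=-1. So L⁻¹{2/(s+1)^3} = t^2·e^(-t), and L⁻¹{16/(s+1)^3} = (16/2)·t^2·e^(-t) = 8·t^2·e^(-t)

Final answer: 8·t^2·e^(-t)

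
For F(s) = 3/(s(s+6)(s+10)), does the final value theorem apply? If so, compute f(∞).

Poles of sF(s) = 3/((s+6)(s+10)) are at s = -6 and s = -10, both in the left half-plane. Theorem applies. f(∞) = lim_{s→0} sF(s) = 3/(6·10) = 1/20

Final answer: 1/20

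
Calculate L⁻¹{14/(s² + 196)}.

This is the form c·a/(s² + a²) with a = 14. L⁻¹ = sin(14t)

Final answer: sin(14t)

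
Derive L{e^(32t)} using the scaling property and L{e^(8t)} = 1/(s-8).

Using L{f(at)} = (1/a)F(s/a) with a=4 and f(t) = e^(8t): L{e^(32t)} = (1/4) · 1/((s/4)-8) = (1/4) · 4/(s-32) = 1/(s-32)

Final answer: 1/(s-32)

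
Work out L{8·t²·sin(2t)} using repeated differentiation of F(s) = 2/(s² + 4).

F(s) = 2/(s² + 4). F'(s) = -4s/(s² + 4)². F''(s) = -4(4 - 3s²)/(s² + 4)³ = (12s² - 16)/(s² + 4)³. So L{t²·sin(2t)} = (-1)² F''(s) = (12s² - 16)/(s² + 4)³. Then L{8·t²·sin(2t)} = 8·(12s² - 16)/(s² + 4)³ = (96s² - 128)/(s² + 4)³

Final answer: (96s² - 128)/(s² + 4)³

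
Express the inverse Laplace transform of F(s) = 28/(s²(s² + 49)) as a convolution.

28/(s²(s² + 49)) = (1/s²)·(28/(s² + 49)) = L{t}·L{4·sin(7t)}. So f(t) = t*(4·sin(7t)) = ∫₀ᵗ 4τ·sin(7(t-τ)) dτ

Final answer: ∫₀ᵗ 4τ·sin(7(t-τ)) dτ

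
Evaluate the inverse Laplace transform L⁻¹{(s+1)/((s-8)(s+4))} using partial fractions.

Using partial fractions, f(t) = (9e^(8t) + 3e^(-4t))/12

Final answer: (9e^(8t) + 3e^(-4t))/12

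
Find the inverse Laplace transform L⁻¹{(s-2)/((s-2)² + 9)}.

Using frequency shift, L⁻¹{(s-2)/((s-2)² + 9)} = e^(2t)·cos(3t)

Final answer: e^(2t)·cos(3t)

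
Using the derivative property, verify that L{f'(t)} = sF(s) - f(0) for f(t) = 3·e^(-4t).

f'(t) = -12e^(-4t). Direct: L{f'(t)} = -12/(s+4). Property: s·3/(s+4) - 3 = (3s - 3(s+4))/(s+4) = -12/(s+4). ✓

Final answer: -12/(s+4)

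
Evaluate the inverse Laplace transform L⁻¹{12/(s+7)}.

L⁻¹{1/(s-a)} = e^(at), so L⁻¹{1/(s+7)} = e^(-7t), and L⁻¹{12/(s+7)} = 12·e^(-7t)

Final answer: 12·e^(-7t)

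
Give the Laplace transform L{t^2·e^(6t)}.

L{t^n·e^(at)} = n!/(s-a)^(n+1), so L{t^2·e^(6t)} = 2/(s-6)^3

Final answer: 2/(s-6)^3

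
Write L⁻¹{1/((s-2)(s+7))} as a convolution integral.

1/((s-2)(s+7)) = (1/(s-2))·(1/(s+7)) = L{e^(2t)}·L{e^(-7t)}. So f(t) = e^(2t)*e^(-7t) = ∫₀ᵗ e^(2τ)·e^(-7(t-τ)) dτ

Final answer: ∫₀ᵗ e^(2τ)·e^(-7(t-τ)) dτ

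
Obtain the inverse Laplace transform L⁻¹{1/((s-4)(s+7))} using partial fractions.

Decompose: A/(s-4) + B/(s+7). A = 1/11, B = -1/11. f(t) = (e^(4t) - e^(-7t))/11

Final answer: (e^(4t) - e^(-7t))/11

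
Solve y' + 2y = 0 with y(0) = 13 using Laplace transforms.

L{y'} + 2L{y} = 0. sY - 13 + 2Y = 0. Y(s+2) = 13. Y = 13/(s+2)

Final answer: y(t) = 13e^(-2t)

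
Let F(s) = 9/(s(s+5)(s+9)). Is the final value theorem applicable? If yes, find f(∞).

Poles of sF(s) = 9/((s+5)(s+9)) are at s = -5 and s = -9, both in the left half-plane. Theorem applies. f(∞) = lim_{s→0} sF(s) = 9/(5·9) = 1/5

Final answer: 1/5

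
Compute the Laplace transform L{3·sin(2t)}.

L{sin(ωt)} = ω/(s² + ω²), so L{sin(2t)} = 2/(s² + 4). Then L{3·sin(2t)} = 3·2/(s² + 4) = 6/(s² + 4)

Final answer: 6/(s² + 4)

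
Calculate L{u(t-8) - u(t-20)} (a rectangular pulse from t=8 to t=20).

L{u(t-a)} = e^(-as)/s. L{u(t-8) - u(t-20)} = (e^(-8s) - e^(-20s))/s

Final answer: (e^(-8s) - e^(-20s))/s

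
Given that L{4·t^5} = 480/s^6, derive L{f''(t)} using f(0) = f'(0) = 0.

L{f''(t)} = s²F(s) - sf(0) - f'(0) = s²·480/s^6 - 0 - 0 = 480/s^4

Final answer: 480/s^4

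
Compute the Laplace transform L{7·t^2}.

L{t^n} = n!/s^(n+1), so L{t^2} = 2/s^3. Then L{7·t^2} = 7·2/s^3 = 14/s^3

Final answer: 14/s^3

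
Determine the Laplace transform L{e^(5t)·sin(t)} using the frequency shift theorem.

Frequency shift: L{e^(at)f(t)} = F(s-a). L{e^(5t)·sin(t)} = 1/((s-5)² + 1)

Final answer: 1/((s-5)² + 1)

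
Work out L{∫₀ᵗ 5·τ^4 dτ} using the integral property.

L{∫₀ᵗ f(τ)dτ} = F(s)/s with f(t) = 5t^4. F(s) = 120/s^5, so L{∫₀ᵗ 5·τ^4 dτ} = (120/s^5)/s = 120/s^6. (Check: ∫₀ᵗ 5·τ^4 dτ = 5t^5/5.)

Final answer: 120/s^6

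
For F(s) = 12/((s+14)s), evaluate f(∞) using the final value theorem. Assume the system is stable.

f(∞) = lim_{s→0} sF(s) = lim_{s→0} 12/(s+14) = 6/7

Final answer: 6/7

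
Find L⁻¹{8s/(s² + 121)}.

This is the form c·s/(s² + a²) with a = 11, c = 8. L⁻¹ = 8·cos(11t)

Final answer: 8·cos(11t)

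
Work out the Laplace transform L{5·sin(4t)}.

L{sin(ωt)} = ω/(s² + ω²), so L{sin(4t)} = 4/(s² + 16). Then L{5·sin(4t)} = 5·4/(s² + 16) = 20/(s² + 16)

Final answer: 20/(s² + 16)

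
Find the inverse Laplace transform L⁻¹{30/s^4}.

L⁻¹{n!/s^(n+1)} = t^n with n=3. So L⁻¹{6/s^4} = t^3, and L⁻¹{30/s^4} = (30/6)·t^3 = 5·t^3

Final answer: 5·t^3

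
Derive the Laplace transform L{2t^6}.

L{2t^6} = 2 · L{t^6} = 2 · 720/s^7 = 1440/s^7

Final answer: 1440/s^7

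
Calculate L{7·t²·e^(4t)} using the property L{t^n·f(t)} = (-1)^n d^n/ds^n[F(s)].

L{e^(4t)} = 1/(s-4). d/ds[1/(s-4)] = -1/(s-4)². d²/ds²[1/(s-4)] = 2/(s-4)³. So L{t²·e^(4t)} = (-1)² · 2/(s-4)³ = 2/(s-4)³. Then L{7·t²·e^(4t)} = 7·2/(s-4)³ = 14/(s-4)³

Final answer: 14/(s-4)³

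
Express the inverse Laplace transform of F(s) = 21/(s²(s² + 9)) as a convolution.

21/(s²(s² + 9)) = (1/s²)·(21/(s² + 9)) = L{t}·L{7·sin(3t)}. So f(t) = t*(7·sin(3t)) = ∫₀ᵗ 7τ·sin(3(t-τ)) dτ

Final answer: ∫₀ᵗ 7τ·sin(3(t-τ)) dτ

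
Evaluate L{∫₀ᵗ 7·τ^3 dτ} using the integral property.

L{∫₀ᵗ f(τ)dτ} = F(s)/s with f(t) = 7t^3. F(s) = 42/s^4, so L{∫₀ᵗ 7·τ^3 dτ} = (42/s^4)/s = 42/s^5. (Check: ∫₀ᵗ 7·τ^3 dτ = 7t^4/4.)

Final answer: 42/s^5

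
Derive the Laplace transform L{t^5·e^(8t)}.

L{t^n·e^(at)} = n!/(s-a)^(n+1), so L{t^5·e^(8t)} = 120/(s-8)^6

Final answer: 120/(s-8)^6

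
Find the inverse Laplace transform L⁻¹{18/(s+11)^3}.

L⁻¹{n!/(s-a)^(n+1)} = t^n·e^(at) with n=2, a=-11. So L⁻¹{2/(s+11)^3} = t^2·e^(-11t), and L⁻¹{18/(s+11)^3} = (18/2)·t^2·e^(-11t) = 9·t^2·e^(-11t)

Final answer: 9·t^2·e^(-11t)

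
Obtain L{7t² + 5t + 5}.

L{7t² + 5t + 5} = 7·2/s³ + 5/s² + 5/s = 14/s³ + 5/s² + 5/s

Final answer: 14/s³ + 5/s² + 5/s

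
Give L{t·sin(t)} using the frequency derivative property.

L{sin(t)} = 1/(s² + 1). By L{t·f(t)} = -F'(s): -d/ds[1/(s² + 1)] = -(1)·(-2s)/(s² + 1)² = 2s/(s² + 1)²

Final answer: 2s/(s² + 1)²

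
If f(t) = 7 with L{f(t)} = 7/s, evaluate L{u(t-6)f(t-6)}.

Time shift theorem: L{u(t-a)f(t-a)} = e^(-as)F(s). Here a=6, F(s) = 7/s, so L{u(t-6)f(t-6)} = e^(-6s)·7/s

Final answer: e^(-6s)·7/s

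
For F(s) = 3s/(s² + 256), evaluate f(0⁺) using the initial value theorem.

f(0⁺) = lim_{s→∞} s·3s/(s² + 256) = lim_{s→∞} 3s²/(s² + 256) = 3

Final answer: 3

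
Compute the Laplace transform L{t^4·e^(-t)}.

L{t^n·e^(at)} = n!/(s-a)^(n+1), so L{t^4·e^(-t)} = 24/(s+1)^5

Final answer: 24/(s+1)^5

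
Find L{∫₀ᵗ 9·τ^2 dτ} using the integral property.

L{∫₀ᵗ f(τ)dτ} = F(s)/s with f(t) = 9t^2. F(s) = 18/s^3, so L{∫₀ᵗ 9·τ^2 dτ} = (18/s^3)/s = 18/s^4. (Check: ∫₀ᵗ 9·τ^2 dτ = 9t^3/3.)

Final answer: 18/s^4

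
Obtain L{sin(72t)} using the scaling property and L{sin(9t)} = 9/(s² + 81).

Using L{f(at)} = (1/a)F(s/a) with a=8: L{sin(72t)} = (1/8) · 9/((s/8)² + 81) = (1/8) · 9·64/(s² + 5184) = 72/(s² + 5184)

Final answer: 72/(s² + 5184)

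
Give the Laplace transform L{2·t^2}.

L{t^n} = n!/s^(n+1), so L{t^2} = 2/s^3. Then L{2·t^2} = 2·2/s^3 = 4/s^3

Final answer: 4/s^3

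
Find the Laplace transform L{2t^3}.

L{2t^3} = 2 · L{t^3} = 2 · 6/s^4 = 12/s^4

Final answer: 12/s^4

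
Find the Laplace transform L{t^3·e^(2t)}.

L{t^n·e^(at)} = n!/(s-a)^(n+1), so L{t^3·e^(2t)} = 6/(s-2)^4

Final answer: 6/(s-2)^4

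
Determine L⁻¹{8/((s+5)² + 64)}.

Form: b/((s-a)² + b²) → e^(at)sin(bt). With a=-5, b=8

Final answer: e^(-5t)·sin(8t)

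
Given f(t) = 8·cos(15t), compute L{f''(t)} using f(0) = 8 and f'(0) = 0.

F(s) = 8s/(s² + 225). L{f''(t)} = s²F(s) - sf(0) - f'(0) = 8s³/(s² + 225) - 8s = (8s³ - 8s(s² + 225))/(s² + 225) = -1800s/(s² + 225)

Final answer: -1800s/(s² + 225)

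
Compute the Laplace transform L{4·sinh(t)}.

L{sinh(ωt)} = ω/(s² - ω²), so L{sinh(t)} = 1/(s² - 1). Then L{4·sinh(t)} = 4·1/(s² - 1) = 4/(s² - 1)

Final answer: 4/(s² - 1)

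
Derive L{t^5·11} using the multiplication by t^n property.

L{11} = 11/s. d^1/ds^1[1/s] = -1/s². d^2/ds^2[1/s] = 2/s^3. d^3/ds^3[1/s] = -6/s^4. d^4/ds^4[1/s] = 24/s^5. d^5/ds^5[1/s] = -120/s^6. So L{t^5} = (-1)^{5}·-120/s^6 = 120/s^6. Then L{t^5·11} = 11·120/s^6 = 1320/s^6

Final answer: 1320/s^6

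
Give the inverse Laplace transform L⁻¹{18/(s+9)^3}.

L⁻¹{n!/(s-a)^(n+1)} = t^n·e^(at) with n=2, a=-9. So L⁻¹{2/(s+9)^3} = t^2·e^(-9t), and L⁻¹{18/(s+9)^3} = (18/2)·t^2·e^(-9t) = 9·t^2·e^(-9t)

Final answer: 9·t^2·e^(-9t)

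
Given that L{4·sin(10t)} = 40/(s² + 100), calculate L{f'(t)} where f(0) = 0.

L{f'(t)} = s·F(s) - f(0) = s·40/(s² + 100) - 0 = 40s/(s² + 100)

Final answer: 40s/(s² + 100)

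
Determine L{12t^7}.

L{t^n} = n!/s^(n+1). So L{12t^7} = 12·7!/s^8 = 60480/s^8

Final answer: 60480/s^8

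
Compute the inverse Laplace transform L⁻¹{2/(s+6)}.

L⁻¹{1/(s-a)} = e^(at), so L⁻¹{1/(s+6)} = e^(-6t), and L⁻¹{2/(s+6)} = 2·e^(-6t)

Final answer: 2·e^(-6t)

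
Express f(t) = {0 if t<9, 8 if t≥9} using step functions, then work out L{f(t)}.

f(t) = 8·u(t-9). L{u(t-9)} = e^(-9s)/s, so L{f(t)} = 8·e^(-9s)/s

Final answer: 8·e^(-9s)/s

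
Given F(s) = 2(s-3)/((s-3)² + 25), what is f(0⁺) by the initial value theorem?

f(0⁺) = lim_{s→∞} sF(s) = lim_{s→∞} 2s(s-3)/((s-3)² + 25) = 2

Final answer: 2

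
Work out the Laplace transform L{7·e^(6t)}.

L{e^(at)} = 1/(s-a), so L{e^(6t)} = 1/(s-6). Then L{7·e^(6t)} = 7/(s-6)

Final answer: 7/(s-6)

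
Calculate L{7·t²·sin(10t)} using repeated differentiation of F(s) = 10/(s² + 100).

F(s) = 10/(s² + 100). F'(s) = -20s/(s² + 100)². F''(s) = -20(100 - 3s²)/(s² + 100)³ = (60s² - 2000)/(s² + 100)³. So L{t²·sin(10t)} = (-1)² F''(s) = (60s² - 2000)/(s² + 100)³. Then L{7·t²·sin(10t)} = 7·(60s² - 2000)/(s² + 100)³ = (420s² - 14000)/(s² + 100)³

Final answer: (420s² - 14000)/(s² + 100)³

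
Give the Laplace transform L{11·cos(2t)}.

L{cos(ωt)} = s/(s² + ω²), so L{cos(2t)} = s/(s² + 4). Then L{11·cos(2t)} = 11·s/(s² + 4) = 11s/(s² + 4)

Final answer: 11s/(s² + 4)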